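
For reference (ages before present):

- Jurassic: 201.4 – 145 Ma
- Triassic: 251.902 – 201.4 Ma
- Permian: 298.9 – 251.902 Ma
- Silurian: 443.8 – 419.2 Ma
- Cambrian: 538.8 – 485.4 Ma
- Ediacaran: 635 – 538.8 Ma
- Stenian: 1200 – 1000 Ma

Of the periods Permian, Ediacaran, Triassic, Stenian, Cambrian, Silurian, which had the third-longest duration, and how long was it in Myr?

Cambrian, 53.4 million years

Start − end for each: Permian 298.9 − 251.902 = 46.998; Ediacaran 635 − 538.8 = 96.2; Triassic 251.902 − 201.4 = 50.502; Stenian 1200 − 1000 = 200; Cambrian 538.8 − 485.4 = 53.4; Silurian 443.8 − 419.2 = 24.6.
Ranking these from longest: Stenian > Ediacaran > Cambrian > Triassic > Permian > Silurian.
Position 3 in that ranking is Cambrian, which lasted 53.4 Myr.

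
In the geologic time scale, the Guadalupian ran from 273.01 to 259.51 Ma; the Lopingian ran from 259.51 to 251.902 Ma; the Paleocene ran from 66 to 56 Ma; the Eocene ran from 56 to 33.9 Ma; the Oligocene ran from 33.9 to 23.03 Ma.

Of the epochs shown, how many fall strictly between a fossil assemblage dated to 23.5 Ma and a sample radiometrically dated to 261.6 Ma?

The older date is 261.6 Ma and the younger is 23.5 Ma.
Epochs with start < 261.6 and end > 23.5 Ma: Lopingian (259.51–251.902), Paleocene (66–56), Eocene (56–33.9).
That is 3 complete epochs.

3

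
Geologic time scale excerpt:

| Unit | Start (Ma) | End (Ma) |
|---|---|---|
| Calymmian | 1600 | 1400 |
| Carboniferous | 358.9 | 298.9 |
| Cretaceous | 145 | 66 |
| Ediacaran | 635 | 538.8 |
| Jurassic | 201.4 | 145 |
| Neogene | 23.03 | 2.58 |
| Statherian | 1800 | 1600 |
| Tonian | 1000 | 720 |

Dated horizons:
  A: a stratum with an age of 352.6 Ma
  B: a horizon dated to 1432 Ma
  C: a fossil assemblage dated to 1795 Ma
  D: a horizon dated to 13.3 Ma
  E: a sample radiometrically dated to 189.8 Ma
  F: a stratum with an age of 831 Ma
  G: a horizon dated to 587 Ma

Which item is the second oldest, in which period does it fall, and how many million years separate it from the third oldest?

Larger Ma means older, so oldest first: C 1795 > B 1432 > F 831 > G 587 > A 352.6 > E 189.8 > D 13.3.
Counting 2 along gives B (1432 Ma); the excerpt puts that inside the Calymmian, 1600–1400 Ma.
Next in line is F (831 Ma), and 1432 − 831 = 601 Myr.

B, in the Calymmian; 601 million years to F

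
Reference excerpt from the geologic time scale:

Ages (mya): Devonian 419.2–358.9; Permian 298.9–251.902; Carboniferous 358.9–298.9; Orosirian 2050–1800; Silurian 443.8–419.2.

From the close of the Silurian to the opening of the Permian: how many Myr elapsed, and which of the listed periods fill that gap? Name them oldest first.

The Silurian closes at 419.2 Ma and the Permian opens at 298.9 Ma, so the interval is 419.2 − 298.9 = 120.3 Myr.
A period fits inside if it starts at or after 419.2 Ma and ends at or before 298.9 Ma; oldest first that gives Devonian, Carboniferous.

120.3 million years; Devonian, Carboniferous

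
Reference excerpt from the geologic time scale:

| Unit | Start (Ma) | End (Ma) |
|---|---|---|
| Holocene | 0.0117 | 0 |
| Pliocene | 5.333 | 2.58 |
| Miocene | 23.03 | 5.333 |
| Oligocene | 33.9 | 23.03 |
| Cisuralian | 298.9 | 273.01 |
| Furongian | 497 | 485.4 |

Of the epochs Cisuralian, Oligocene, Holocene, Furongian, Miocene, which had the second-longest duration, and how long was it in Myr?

Miocene, 17.697 million years

Start − end for each: Cisuralian 298.9 − 273.01 = 25.89; Oligocene 33.9 − 23.03 = 10.87; Holocene 0.0117 − 0 = 0.0117; Furongian 497 − 485.4 = 11.6; Miocene 23.03 − 5.333 = 17.697.
Ranking these from longest: Cisuralian > Miocene > Furongian > Oligocene > Holocene.
Position 2 in that ranking is Miocene, which lasted 17.697 Myr.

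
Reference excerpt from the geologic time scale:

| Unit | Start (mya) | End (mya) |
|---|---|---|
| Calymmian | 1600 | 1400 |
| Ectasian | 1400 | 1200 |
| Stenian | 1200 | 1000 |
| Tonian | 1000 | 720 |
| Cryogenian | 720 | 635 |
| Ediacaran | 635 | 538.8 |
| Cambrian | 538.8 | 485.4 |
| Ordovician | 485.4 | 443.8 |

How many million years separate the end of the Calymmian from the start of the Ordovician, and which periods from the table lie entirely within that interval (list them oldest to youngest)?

914.6 million years; Ectasian, Stenian, Tonian, Cryogenian, Ediacaran, Cambrian

End of Calymmian = 1400 Ma; start of Ordovician = 485.4 Ma.
Gap = 1400 − 485.4 = 914.6 Myr.
Periods wholly inside 1400–485.4 Ma: Ectasian (1400–1200), Stenian (1200–1000), Tonian (1000–720), Cryogenian (720–635), Ediacaran (635–538.8), Cambrian (538.8–485.4).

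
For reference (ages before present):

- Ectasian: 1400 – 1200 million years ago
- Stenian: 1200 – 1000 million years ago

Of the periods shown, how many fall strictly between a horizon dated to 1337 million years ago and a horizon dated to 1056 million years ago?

The older date is 1337 Ma and the younger is 1056 Ma.
No period both begins after 1337 Ma and ends before 1056 Ma, so the count is 0.

0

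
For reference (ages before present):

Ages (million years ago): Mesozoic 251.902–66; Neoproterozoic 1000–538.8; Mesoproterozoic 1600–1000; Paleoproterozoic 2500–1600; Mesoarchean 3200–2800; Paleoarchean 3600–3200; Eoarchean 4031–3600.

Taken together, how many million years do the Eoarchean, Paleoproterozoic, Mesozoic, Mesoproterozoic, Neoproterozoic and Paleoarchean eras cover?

Each duration: Eoarchean = 431; Paleoproterozoic = 900; Mesozoic = 185.902; Mesoproterozoic = 600; Neoproterozoic = 461.2; Paleoarchean = 400.
Sum: 431 + 900 + 185.902 + 600 + 461.2 + 400 = 2978.102 Myr.

2978.102 million years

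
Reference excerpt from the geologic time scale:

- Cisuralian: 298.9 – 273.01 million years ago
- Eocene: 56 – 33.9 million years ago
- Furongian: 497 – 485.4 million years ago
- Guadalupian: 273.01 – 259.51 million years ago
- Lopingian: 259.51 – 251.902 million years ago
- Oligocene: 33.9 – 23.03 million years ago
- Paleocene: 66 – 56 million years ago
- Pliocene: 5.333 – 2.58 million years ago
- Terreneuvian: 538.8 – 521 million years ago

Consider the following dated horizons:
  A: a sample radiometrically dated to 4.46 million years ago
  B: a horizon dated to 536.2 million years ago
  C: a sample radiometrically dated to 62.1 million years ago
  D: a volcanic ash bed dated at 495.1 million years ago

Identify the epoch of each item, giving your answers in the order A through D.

A — Pliocene; B — Terreneuvian; C — Paleocene; D — Furongian

Match each age against the start–end ranges in the excerpt: A = 4.46 Ma → Pliocene (5.333–2.58); B = 536.2 Ma → Terreneuvian (538.8–521); C = 62.1 Ma → Paleocene (66–56); D = 495.1 Ma → Furongian (497–485.4).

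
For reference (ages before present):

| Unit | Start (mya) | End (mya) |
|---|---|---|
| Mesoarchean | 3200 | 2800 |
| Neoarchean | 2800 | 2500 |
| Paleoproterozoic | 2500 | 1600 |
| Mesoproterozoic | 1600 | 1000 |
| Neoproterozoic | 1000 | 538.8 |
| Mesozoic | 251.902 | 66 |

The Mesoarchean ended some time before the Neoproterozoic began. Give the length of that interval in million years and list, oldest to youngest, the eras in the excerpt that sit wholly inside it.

End of Mesoarchean = 2800 Ma; start of Neoproterozoic = 1000 Ma.
Gap = 2800 − 1000 = 1800 Myr.
Eras wholly inside 2800–1000 Ma: Neoarchean (2800–2500), Paleoproterozoic (2500–1600), Mesoproterozoic (1600–1000).

1800 million years; Neoarchean, Paleoproterozoic, Mesoproterozoic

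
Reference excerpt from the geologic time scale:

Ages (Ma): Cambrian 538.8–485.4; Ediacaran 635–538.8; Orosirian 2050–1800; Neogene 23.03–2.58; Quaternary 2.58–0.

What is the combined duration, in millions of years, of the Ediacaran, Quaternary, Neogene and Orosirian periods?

Each duration: Ediacaran = 96.2; Quaternary = 2.58; Neogene = 20.45; Orosirian = 250.
Sum: 96.2 + 2.58 + 20.45 + 250 = 369.23 Myr.

369.23 million years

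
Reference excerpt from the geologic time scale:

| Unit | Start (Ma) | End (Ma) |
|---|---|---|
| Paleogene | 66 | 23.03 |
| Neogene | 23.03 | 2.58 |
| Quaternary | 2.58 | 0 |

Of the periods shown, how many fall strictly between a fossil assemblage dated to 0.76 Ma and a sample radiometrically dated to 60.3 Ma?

1

The older date is 60.3 Ma and the younger is 0.76 Ma.
Periods with start < 60.3 and end > 0.76 Ma: Neogene (23.03–2.58).
That is 1 complete period.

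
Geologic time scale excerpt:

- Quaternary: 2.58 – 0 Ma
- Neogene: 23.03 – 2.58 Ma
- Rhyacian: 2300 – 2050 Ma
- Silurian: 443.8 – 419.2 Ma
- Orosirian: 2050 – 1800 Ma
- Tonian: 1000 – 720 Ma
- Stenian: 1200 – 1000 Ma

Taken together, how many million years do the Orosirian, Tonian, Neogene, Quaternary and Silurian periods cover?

577.63 million years

Each duration: Orosirian = 250; Tonian = 280; Neogene = 20.45; Quaternary = 2.58; Silurian = 24.6.
Sum: 250 + 280 + 20.45 + 2.58 + 24.6 = 577.63 Myr.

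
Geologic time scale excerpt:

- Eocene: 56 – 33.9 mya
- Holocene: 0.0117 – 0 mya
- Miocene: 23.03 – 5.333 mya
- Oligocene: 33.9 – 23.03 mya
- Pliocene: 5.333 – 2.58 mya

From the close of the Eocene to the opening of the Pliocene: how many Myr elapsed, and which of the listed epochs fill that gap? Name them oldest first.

End of Eocene = 33.9 Ma; start of Pliocene = 5.333 Ma.
Gap = 33.9 − 5.333 = 28.567 Myr.
Epochs wholly inside 33.9–5.333 Ma: Oligocene (33.9–23.03), Miocene (23.03–5.333).

28.567 million years; Oligocene, Miocene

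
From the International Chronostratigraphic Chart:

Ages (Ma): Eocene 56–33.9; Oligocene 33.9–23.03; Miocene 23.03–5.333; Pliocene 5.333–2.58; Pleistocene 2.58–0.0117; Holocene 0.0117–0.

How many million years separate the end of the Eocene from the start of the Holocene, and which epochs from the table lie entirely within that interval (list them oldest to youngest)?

The Eocene closes at 33.9 Ma and the Holocene opens at 0.0117 Ma, so the interval is 33.9 − 0.0117 = 33.8883 Myr.
An epoch fits inside if it starts at or after 33.9 Ma and ends at or before 0.0117 Ma; oldest first that gives Oligocene, Miocene, Pliocene, Pleistocene.

33.8883 million years; Oligocene, Miocene, Pliocene, Pleistocene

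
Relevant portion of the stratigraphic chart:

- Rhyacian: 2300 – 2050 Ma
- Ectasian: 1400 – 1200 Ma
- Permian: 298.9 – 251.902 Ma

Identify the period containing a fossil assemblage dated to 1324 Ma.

Ectasian

1324 Ma lies between 1400 and 1200 Ma, so it falls in the Ectasian.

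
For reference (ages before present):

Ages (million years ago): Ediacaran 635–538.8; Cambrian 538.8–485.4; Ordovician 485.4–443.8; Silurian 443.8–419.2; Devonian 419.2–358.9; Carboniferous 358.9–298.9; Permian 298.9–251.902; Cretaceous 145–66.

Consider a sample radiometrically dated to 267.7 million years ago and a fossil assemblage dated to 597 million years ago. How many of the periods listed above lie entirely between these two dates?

597 Ma sits inside the Ediacaran (635–538.8) and 267.7 Ma inside the Permian (298.9–251.902); neither of those is wholly between the two dates.
The listed periods lying completely between them are Cambrian, Ordovician, Silurian, Devonian, Carboniferous — 5 in all.

5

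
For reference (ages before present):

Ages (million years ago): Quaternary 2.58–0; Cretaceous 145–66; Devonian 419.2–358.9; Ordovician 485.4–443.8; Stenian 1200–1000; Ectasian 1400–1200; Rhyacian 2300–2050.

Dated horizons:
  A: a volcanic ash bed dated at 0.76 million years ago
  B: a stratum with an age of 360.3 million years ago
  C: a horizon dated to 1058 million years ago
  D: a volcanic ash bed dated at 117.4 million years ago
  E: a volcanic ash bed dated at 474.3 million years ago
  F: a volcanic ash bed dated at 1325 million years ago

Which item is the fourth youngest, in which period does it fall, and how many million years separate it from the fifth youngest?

Sorted youngest-first by Ma: A (0.76), D (117.4), B (360.3), E (474.3), C (1058), F (1325).
The fourth youngest is E at 474.3 Ma, which lies in 485.4–443.8 Ma: the Ordovician.
The fifth youngest is C at 1058 Ma; separation = |474.3 − 1058| = 583.7 Myr.

E, in the Ordovician; 583.7 million years to C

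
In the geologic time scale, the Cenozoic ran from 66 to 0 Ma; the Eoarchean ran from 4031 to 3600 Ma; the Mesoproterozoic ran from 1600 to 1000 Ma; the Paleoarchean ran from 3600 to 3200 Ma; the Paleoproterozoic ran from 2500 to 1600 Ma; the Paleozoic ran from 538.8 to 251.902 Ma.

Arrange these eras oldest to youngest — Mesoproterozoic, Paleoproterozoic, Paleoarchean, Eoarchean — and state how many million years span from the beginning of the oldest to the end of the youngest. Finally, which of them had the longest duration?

From the excerpt: Mesoproterozoic 1600–1000; Paleoproterozoic 2500–1600; Paleoarchean 3600–3200; Eoarchean 4031–3600 (Ma).
Larger Ma is earlier, so the oldest is Eoarchean and the youngest is Mesoproterozoic; oldest to youngest: Eoarchean, Paleoarchean, Paleoproterozoic, Mesoproterozoic.
Oldest start 4031 minus youngest end 1000 gives 3031 Myr overall.
Individual lengths (start − end): Eoarchean 431; Mesoproterozoic 600; Paleoarchean 400; Paleoproterozoic 900. The largest is Paleoproterozoic at 900 Myr.

Eoarchean → Paleoarchean → Paleoproterozoic → Mesoproterozoic; total span 3031 Myr; longest is Paleoproterozoic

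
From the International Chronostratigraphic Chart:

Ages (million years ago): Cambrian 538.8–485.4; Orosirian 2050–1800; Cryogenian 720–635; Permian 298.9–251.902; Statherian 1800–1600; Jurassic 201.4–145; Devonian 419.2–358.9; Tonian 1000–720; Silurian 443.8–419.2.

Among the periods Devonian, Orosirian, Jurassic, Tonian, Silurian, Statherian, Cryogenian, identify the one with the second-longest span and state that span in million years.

Start − end for each: Devonian 419.2 − 358.9 = 60.3; Orosirian 2050 − 1800 = 250; Jurassic 201.4 − 145 = 56.4; Tonian 1000 − 720 = 280; Silurian 443.8 − 419.2 = 24.6; Statherian 1800 − 1600 = 200; Cryogenian 720 − 635 = 85.
Ranking these from longest: Tonian > Orosirian > Statherian > Cryogenian > Devonian > Jurassic > Silurian.
Position 2 in that ranking is Orosirian, which lasted 250 Myr.

Orosirian, 250 million years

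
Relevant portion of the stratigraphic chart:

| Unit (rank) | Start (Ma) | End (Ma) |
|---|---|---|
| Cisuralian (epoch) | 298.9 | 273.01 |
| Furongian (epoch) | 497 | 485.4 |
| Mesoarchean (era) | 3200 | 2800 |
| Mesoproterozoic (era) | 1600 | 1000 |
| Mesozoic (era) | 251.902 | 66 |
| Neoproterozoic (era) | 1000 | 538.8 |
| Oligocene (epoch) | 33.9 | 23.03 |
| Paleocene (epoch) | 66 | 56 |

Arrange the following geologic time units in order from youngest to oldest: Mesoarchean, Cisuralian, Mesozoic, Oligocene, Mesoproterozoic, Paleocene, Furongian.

The oldest of these is Mesoarchean (starts 3200 Ma) and the youngest is Oligocene (ends 23.03 Ma).
In between, by decreasing start age: Mesoproterozoic (1600), Furongian (497), Cisuralian (298.9), Mesozoic (251.902), Paleocene (66).
Listing youngest first means reversing that sequence.

Oligocene → Paleocene → Mesozoic → Cisuralian → Furongian → Mesoproterozoic → Mesoarchean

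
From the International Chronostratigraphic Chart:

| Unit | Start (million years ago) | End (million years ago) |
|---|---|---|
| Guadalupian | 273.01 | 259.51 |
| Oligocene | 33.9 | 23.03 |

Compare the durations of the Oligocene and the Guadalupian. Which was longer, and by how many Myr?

Guadalupian, by 2.63 million years

Oligocene: 33.9 − 23.03 = 10.87 Myr.
Guadalupian: 273.01 − 259.51 = 13.5 Myr.
Difference: 13.5 − 10.87 = 2.63 Myr, so the Guadalupian was longer.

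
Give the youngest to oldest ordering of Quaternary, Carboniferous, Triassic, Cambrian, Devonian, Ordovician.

Era membership (oldest first within each) — Paleozoic: Cambrian, Ordovician, Devonian, Carboniferous; Mesozoic: Triassic; Cenozoic: Quaternary. Paleozoic precedes Mesozoic, which precedes Cenozoic. Concatenating the groups in that era order and then reversing gives youngest to oldest.

Quaternary, Triassic, Carboniferous, Devonian, Ordovician, Cambrian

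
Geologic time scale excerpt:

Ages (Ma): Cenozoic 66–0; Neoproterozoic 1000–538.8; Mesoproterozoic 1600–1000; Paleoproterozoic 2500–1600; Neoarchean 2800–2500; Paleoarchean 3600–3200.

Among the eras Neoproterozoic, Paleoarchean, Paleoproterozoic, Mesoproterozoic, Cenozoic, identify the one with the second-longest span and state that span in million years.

Start − end for each: Neoproterozoic 1000 − 538.8 = 461.2; Paleoarchean 3600 − 3200 = 400; Paleoproterozoic 2500 − 1600 = 900; Mesoproterozoic 1600 − 1000 = 600; Cenozoic 66 − 0 = 66.
Ranking these from longest: Paleoproterozoic > Mesoproterozoic > Neoproterozoic > Paleoarchean > Cenozoic.
Position 2 in that ranking is Mesoproterozoic, which lasted 600 Myr.

Mesoproterozoic, 600 million years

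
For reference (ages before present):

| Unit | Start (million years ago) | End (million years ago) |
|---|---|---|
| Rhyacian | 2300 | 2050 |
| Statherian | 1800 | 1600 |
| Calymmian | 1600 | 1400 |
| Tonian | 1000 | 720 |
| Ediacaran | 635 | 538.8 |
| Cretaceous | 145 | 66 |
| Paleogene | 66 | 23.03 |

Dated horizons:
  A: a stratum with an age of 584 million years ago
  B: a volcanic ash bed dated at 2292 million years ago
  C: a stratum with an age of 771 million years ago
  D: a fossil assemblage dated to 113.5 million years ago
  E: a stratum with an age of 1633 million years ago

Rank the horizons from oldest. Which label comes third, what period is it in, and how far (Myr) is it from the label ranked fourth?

Larger Ma means older, so oldest first: B 2292 > E 1633 > C 771 > A 584 > D 113.5.
Counting 3 along gives C (771 Ma); the excerpt puts that inside the Tonian, 1000–720 Ma.
Next in line is A (584 Ma), and 771 − 584 = 187 Myr.

C, in the Tonian; 187 million years to A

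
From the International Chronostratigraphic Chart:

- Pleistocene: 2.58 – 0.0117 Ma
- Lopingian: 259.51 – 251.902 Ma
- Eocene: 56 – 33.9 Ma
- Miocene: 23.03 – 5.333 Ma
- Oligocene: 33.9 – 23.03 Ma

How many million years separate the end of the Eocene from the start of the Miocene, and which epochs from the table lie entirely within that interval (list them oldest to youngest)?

10.87 million years; Oligocene

The Eocene closes at 33.9 Ma and the Miocene opens at 23.03 Ma, so the interval is 33.9 − 23.03 = 10.87 Myr.
An epoch fits inside if it starts at or after 33.9 Ma and ends at or before 23.03 Ma; oldest first that gives Oligocene.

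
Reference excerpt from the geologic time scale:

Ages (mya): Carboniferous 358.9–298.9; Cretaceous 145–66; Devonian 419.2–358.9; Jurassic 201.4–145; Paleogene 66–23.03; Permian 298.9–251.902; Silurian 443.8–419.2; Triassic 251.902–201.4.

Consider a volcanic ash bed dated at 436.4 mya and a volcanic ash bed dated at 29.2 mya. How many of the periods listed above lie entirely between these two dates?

6

436.4 Ma sits inside the Silurian (443.8–419.2) and 29.2 Ma inside the Paleogene (66–23.03); neither of those is wholly between the two dates.
The listed periods lying completely between them are Devonian, Carboniferous, Permian, Triassic, Jurassic, Cretaceous — 6 in all.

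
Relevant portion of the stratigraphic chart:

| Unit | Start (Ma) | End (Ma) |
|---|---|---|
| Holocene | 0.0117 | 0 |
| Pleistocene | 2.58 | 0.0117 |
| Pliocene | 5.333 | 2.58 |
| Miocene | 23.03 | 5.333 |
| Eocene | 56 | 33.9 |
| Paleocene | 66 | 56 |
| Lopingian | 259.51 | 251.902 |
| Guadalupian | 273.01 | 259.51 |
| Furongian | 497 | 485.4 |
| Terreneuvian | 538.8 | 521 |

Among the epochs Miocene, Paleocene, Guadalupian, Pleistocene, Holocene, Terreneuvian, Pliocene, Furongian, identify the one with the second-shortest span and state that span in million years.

Start − end for each: Miocene 23.03 − 5.333 = 17.697; Paleocene 66 − 56 = 10; Guadalupian 273.01 − 259.51 = 13.5; Pleistocene 2.58 − 0.0117 = 2.5683; Holocene 0.0117 − 0 = 0.0117; Terreneuvian 538.8 − 521 = 17.8; Pliocene 5.333 − 2.58 = 2.753; Furongian 497 − 485.4 = 11.6.
Ranking these from shortest: Holocene < Pleistocene < Pliocene < Paleocene < Furongian < Guadalupian < Miocene < Terreneuvian.
Position 2 in that ranking is Pleistocene, which lasted 2.5683 Myr.

Pleistocene, 2.5683 million years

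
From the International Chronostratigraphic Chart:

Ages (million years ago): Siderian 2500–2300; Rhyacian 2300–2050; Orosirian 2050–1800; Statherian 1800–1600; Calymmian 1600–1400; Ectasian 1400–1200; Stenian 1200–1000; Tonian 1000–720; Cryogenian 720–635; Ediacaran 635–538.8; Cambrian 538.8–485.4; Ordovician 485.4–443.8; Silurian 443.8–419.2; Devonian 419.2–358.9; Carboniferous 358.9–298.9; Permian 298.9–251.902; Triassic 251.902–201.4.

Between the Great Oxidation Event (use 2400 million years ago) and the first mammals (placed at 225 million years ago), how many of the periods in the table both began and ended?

15

The older date is 2400 Ma and the younger is 225 Ma.
Periods with start < 2400 and end > 225 Ma: Rhyacian (2300–2050), Orosirian (2050–1800), Statherian (1800–1600), Calymmian (1600–1400), Ectasian (1400–1200), Stenian (1200–1000), Tonian (1000–720), Cryogenian (720–635), Ediacaran (635–538.8), Cambrian (538.8–485.4), Ordovician (485.4–443.8), Silurian (443.8–419.2), Devonian (419.2–358.9), Carboniferous (358.9–298.9), Permian (298.9–251.902).
That is 15 complete periods.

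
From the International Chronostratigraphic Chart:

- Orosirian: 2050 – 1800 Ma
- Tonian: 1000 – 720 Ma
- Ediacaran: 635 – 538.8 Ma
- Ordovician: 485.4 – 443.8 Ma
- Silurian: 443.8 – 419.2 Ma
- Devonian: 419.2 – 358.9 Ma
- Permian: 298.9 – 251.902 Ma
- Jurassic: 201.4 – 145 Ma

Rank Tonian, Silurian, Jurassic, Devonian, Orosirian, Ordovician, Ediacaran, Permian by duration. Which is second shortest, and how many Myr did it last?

Start − end for each: Tonian 1000 − 720 = 280; Silurian 443.8 − 419.2 = 24.6; Jurassic 201.4 − 145 = 56.4; Devonian 419.2 − 358.9 = 60.3; Orosirian 2050 − 1800 = 250; Ordovician 485.4 − 443.8 = 41.6; Ediacaran 635 − 538.8 = 96.2; Permian 298.9 − 251.902 = 46.998.
Ranking these from shortest: Silurian < Ordovician < Permian < Jurassic < Devonian < Ediacaran < Orosirian < Tonian.
Position 2 in that ranking is Ordovician, which lasted 41.6 Myr.

Ordovician, 41.6 million years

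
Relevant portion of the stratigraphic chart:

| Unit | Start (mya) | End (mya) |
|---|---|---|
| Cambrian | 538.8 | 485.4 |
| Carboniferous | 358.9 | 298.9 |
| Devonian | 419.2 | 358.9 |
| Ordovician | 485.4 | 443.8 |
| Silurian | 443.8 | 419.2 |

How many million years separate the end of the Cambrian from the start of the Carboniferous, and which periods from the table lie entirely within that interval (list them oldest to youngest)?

End of Cambrian = 485.4 Ma; start of Carboniferous = 358.9 Ma.
Gap = 485.4 − 358.9 = 126.5 Myr.
Periods wholly inside 485.4–358.9 Ma: Ordovician (485.4–443.8), Silurian (443.8–419.2), Devonian (419.2–358.9).

126.5 million years; Ordovician, Silurian, Devonian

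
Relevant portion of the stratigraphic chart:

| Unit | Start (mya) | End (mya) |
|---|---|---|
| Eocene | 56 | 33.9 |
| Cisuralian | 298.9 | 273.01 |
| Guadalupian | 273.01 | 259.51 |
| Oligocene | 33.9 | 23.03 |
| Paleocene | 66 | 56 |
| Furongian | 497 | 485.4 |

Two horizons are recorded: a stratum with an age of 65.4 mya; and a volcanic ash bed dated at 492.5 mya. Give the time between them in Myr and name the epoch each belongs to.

427.1 million years apart; the first in the Paleocene, the second in the Furongian

Elapsed time: 492.5 − 65.4 = 427.1 Myr.
65.4 Ma lies within 66–56 Ma: Paleocene.
492.5 Ma lies within 497–485.4 Ma: Furongian.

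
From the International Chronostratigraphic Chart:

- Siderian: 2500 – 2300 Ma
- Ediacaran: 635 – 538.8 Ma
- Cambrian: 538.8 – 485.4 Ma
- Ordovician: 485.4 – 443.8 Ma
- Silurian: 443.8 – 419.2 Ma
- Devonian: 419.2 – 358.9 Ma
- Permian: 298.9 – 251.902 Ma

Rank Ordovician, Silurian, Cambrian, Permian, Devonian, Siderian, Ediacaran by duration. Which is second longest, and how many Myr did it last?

Durations: Ordovician 41.6; Silurian 24.6; Cambrian 53.4; Permian 46.998; Devonian 60.3; Siderian 200; Ediacaran 96.2 Myr.
Sorted longest-first: Siderian (200), Ediacaran (96.2), Devonian (60.3), Cambrian (53.4), Permian (46.998), Ordovician (41.6), Silurian (24.6).
The second longest is Ediacaran at 96.2 Myr.

Ediacaran, 96.2 million years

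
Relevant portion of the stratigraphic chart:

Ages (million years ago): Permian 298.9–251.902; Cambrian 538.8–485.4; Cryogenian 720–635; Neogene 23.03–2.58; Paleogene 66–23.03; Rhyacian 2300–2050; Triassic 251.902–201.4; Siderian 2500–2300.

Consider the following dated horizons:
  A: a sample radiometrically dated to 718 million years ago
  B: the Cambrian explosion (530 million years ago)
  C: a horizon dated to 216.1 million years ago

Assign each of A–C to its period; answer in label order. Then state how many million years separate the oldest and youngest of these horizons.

Match each age against the start–end ranges in the excerpt: A = 718 Ma → Cryogenian (720–635); B = 530 Ma → Cambrian (538.8–485.4); C = 216.1 Ma → Triassic (251.902–201.4).
The largest age is 718 Ma and the smallest is 216.1 Ma; their difference is 501.9 Myr.

A — Cryogenian; B — Cambrian; C — Triassic; span 501.9 million years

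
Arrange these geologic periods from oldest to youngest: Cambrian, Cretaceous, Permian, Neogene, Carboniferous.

Group by era (each group listed oldest first) — Paleozoic: Cambrian, Carboniferous, Permian; Mesozoic: Cretaceous; Cenozoic: Neogene. The eras run Paleozoic → Mesozoic → Cenozoic. Concatenating the groups in that era order gives oldest to youngest directly.

Cambrian, then Carboniferous, then Permian, then Cretaceous, then Neogene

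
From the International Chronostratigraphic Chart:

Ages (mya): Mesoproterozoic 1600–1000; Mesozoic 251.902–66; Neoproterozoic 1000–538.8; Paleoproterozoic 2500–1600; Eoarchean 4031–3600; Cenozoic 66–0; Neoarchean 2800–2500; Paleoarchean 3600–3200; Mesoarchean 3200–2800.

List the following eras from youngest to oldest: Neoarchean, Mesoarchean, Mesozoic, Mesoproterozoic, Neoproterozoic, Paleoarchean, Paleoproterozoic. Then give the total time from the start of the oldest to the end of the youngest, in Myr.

Start ages (Ma): Paleoarchean 3600, Mesoarchean 3200, Neoarchean 2800, Paleoproterozoic 2500, Mesoproterozoic 1600, Neoproterozoic 1000, Mesozoic 251.902.
Ordered youngest to oldest: Mesozoic, Neoproterozoic, Mesoproterozoic, Paleoproterozoic, Neoarchean, Mesoarchean, Paleoarchean.
Span = 3600 − 66 = 3534 Myr.

Mesozoic → Neoproterozoic → Mesoproterozoic → Paleoproterozoic → Neoarchean → Mesoarchean → Paleoarchean; total span 3534 Myr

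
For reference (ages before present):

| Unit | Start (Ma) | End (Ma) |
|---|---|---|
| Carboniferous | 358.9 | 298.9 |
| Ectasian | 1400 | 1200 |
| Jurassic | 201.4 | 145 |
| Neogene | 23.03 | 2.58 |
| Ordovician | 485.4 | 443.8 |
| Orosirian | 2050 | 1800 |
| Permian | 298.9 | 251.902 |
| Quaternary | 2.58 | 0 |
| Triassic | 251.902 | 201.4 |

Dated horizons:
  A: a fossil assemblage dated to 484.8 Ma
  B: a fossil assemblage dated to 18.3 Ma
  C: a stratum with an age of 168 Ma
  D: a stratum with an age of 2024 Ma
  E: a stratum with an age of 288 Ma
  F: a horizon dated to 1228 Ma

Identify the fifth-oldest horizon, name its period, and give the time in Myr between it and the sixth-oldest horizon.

C, in the Jurassic; 149.7 million years to B

Sorted oldest-first by Ma: D (2024), F (1228), A (484.8), E (288), C (168), B (18.3).
The fifth oldest is C at 168 Ma, which lies in 201.4–145 Ma: the Jurassic.
The sixth oldest is B at 18.3 Ma; separation = |168 − 18.3| = 149.7 Myr.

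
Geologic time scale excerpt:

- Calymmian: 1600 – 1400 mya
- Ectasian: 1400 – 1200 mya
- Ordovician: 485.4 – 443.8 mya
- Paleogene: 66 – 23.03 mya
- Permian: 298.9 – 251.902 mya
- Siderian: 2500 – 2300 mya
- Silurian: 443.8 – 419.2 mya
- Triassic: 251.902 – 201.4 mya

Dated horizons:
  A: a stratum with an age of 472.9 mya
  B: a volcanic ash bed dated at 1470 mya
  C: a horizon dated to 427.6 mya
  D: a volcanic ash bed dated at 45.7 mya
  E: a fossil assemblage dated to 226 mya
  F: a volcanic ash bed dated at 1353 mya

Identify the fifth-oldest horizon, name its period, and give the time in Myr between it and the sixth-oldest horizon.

Sorted oldest-first by Ma: B (1470), F (1353), A (472.9), C (427.6), E (226), D (45.7).
The fifth oldest is E at 226 Ma, which lies in 251.902–201.4 Ma: the Triassic.
The sixth oldest is D at 45.7 Ma; separation = |226 − 45.7| = 180.3 Myr.

E, in the Triassic; 180.3 million years to D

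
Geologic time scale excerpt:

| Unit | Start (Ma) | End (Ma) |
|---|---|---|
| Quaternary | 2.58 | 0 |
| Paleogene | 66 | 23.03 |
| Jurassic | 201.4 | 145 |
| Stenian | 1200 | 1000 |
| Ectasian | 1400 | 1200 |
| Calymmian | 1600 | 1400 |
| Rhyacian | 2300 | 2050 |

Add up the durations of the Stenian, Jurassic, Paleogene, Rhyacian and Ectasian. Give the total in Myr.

Duration is start − end for each: (1200 − 1000) + (201.4 − 145) + (66 − 23.03) + (2300 − 2050) + (1400 − 1200).
That is 200 + 56.4 + 42.97 + 250 + 200, which totals 749.37 million years.

749.37 million years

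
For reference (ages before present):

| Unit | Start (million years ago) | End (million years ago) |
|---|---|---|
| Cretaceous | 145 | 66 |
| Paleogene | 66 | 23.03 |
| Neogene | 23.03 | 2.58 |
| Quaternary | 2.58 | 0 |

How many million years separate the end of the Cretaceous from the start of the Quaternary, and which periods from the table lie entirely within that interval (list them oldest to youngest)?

End of Cretaceous = 66 Ma; start of Quaternary = 2.58 Ma.
Gap = 66 − 2.58 = 63.42 Myr.
Periods wholly inside 66–2.58 Ma: Paleogene (66–23.03), Neogene (23.03–2.58).

63.42 million years; Paleogene, Neogene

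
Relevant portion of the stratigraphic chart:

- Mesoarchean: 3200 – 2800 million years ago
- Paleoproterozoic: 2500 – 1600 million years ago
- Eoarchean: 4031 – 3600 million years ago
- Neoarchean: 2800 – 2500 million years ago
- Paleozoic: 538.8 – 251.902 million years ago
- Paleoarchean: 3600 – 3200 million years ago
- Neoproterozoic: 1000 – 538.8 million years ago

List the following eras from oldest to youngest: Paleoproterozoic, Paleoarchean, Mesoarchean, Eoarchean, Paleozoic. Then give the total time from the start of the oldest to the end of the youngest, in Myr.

Eoarchean → Paleoarchean → Mesoarchean → Paleoproterozoic → Paleozoic; total span 3779.098 Myr

Start ages (Ma): Eoarchean 4031, Paleoarchean 3600, Mesoarchean 3200, Paleoproterozoic 2500, Paleozoic 538.8.
Ordered oldest to youngest: Eoarchean, Paleoarchean, Mesoarchean, Paleoproterozoic, Paleozoic.
Span = 4031 − 251.902 = 3779.098 Myr.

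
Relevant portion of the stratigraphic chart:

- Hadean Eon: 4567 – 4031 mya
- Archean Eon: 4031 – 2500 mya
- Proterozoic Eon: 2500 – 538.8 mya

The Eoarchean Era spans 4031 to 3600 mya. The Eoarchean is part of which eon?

The Eoarchean (4031–3600 Ma) lies entirely within 4031–2500 Ma, the Archean Eon.

Archean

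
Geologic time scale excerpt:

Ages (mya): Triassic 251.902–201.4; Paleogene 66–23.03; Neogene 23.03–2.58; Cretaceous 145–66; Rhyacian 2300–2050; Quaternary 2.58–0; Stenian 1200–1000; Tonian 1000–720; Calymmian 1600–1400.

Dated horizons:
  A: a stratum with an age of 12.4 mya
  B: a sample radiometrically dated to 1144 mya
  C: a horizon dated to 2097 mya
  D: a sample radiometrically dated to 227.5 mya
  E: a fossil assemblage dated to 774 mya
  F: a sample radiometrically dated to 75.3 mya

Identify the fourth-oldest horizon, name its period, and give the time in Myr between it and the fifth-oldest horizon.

D, in the Triassic; 152.2 million years to F

Sorted oldest-first by Ma: C (2097), B (1144), E (774), D (227.5), F (75.3), A (12.4).
The fourth oldest is D at 227.5 Ma, which lies in 251.902–201.4 Ma: the Triassic.
The fifth oldest is F at 75.3 Ma; separation = |227.5 − 75.3| = 152.2 Myr.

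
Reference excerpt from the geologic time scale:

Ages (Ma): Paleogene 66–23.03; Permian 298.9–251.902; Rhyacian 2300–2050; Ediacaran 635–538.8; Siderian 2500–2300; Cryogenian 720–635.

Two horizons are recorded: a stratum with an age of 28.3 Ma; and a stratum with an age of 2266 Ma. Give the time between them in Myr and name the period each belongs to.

2237.7 million years apart; the first in the Paleogene, the second in the Rhyacian

Elapsed time: 2266 − 28.3 = 2237.7 Myr.
28.3 Ma lies within 66–23.03 Ma: Paleogene.
2266 Ma lies within 2300–2050 Ma: Rhyacian.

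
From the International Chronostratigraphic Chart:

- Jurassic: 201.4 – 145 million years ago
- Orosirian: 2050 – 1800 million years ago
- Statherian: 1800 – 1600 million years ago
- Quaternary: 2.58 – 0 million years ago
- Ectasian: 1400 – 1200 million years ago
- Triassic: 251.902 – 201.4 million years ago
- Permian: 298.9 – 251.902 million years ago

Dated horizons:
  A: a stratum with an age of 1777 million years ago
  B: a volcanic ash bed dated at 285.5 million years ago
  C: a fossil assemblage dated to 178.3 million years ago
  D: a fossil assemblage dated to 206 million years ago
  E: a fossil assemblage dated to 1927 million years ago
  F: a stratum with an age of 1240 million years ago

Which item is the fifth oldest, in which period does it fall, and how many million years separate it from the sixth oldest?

Sorted oldest-first by Ma: E (1927), A (1777), F (1240), B (285.5), D (206), C (178.3).
The fifth oldest is D at 206 Ma, which lies in 251.902–201.4 Ma: the Triassic.
The sixth oldest is C at 178.3 Ma; separation = |206 − 178.3| = 27.7 Myr.

D, in the Triassic; 27.7 million years to C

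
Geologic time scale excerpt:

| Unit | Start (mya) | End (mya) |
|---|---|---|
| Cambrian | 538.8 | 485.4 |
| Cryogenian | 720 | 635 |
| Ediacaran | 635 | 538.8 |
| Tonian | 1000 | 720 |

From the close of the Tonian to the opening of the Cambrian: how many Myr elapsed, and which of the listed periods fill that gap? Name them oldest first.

The Tonian closes at 720 Ma and the Cambrian opens at 538.8 Ma, so the interval is 720 − 538.8 = 181.2 Myr.
A period fits inside if it starts at or after 720 Ma and ends at or before 538.8 Ma; oldest first that gives Cryogenian, Ediacaran.

181.2 million years; Cryogenian, Ediacaran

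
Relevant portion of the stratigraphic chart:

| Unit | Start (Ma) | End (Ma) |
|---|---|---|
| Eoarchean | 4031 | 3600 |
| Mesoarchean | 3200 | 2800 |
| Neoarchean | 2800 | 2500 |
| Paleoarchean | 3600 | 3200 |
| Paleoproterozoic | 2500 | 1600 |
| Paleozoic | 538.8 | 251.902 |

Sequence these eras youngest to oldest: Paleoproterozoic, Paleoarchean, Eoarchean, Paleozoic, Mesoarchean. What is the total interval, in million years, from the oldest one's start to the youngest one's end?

Start ages (Ma): Eoarchean 4031, Paleoarchean 3600, Mesoarchean 3200, Paleoproterozoic 2500, Paleozoic 538.8.
Ordered youngest to oldest: Paleozoic, Paleoproterozoic, Mesoarchean, Paleoarchean, Eoarchean.
Span = 4031 − 251.902 = 3779.098 Myr.

Paleozoic → Paleoproterozoic → Mesoarchean → Paleoarchean → Eoarchean; total span 3779.098 Myr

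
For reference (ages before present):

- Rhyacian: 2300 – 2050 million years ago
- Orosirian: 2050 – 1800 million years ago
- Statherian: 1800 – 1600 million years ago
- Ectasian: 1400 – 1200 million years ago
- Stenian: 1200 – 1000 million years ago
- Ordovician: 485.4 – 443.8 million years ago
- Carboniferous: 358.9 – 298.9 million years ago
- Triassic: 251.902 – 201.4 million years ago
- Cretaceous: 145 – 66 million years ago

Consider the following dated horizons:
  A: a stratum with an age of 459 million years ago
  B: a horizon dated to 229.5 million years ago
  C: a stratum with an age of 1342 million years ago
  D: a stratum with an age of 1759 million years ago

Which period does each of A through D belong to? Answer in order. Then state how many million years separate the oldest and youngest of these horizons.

A — Ordovician; B — Triassic; C — Ectasian; D — Statherian; span 1529.5 million years

Match each age against the start–end ranges in the excerpt: A = 459 Ma → Ordovician (485.4–443.8); B = 229.5 Ma → Triassic (251.902–201.4); C = 1342 Ma → Ectasian (1400–1200); D = 1759 Ma → Statherian (1800–1600).
The largest age is 1759 Ma and the smallest is 229.5 Ma; their difference is 1529.5 Myr.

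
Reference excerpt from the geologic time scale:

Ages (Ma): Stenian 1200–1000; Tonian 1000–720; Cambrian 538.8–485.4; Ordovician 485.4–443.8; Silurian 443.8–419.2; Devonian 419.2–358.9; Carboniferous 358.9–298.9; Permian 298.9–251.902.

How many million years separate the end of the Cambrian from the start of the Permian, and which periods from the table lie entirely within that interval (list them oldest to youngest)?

186.5 million years; Ordovician, Silurian, Devonian, Carboniferous

End of Cambrian = 485.4 Ma; start of Permian = 298.9 Ma.
Gap = 485.4 − 298.9 = 186.5 Myr.
Periods wholly inside 485.4–298.9 Ma: Ordovician (485.4–443.8), Silurian (443.8–419.2), Devonian (419.2–358.9), Carboniferous (358.9–298.9).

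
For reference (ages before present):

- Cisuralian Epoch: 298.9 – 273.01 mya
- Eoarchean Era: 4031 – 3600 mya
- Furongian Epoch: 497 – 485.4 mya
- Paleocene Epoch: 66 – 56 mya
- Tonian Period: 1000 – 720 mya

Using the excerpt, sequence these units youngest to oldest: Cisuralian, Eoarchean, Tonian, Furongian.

Sorting by start age (ascending Ma, since larger Ma = older): Cisuralian start 298.9, Furongian start 497, Tonian start 1000, Eoarchean start 4031.

Cisuralian, Furongian, Tonian, Eoarchean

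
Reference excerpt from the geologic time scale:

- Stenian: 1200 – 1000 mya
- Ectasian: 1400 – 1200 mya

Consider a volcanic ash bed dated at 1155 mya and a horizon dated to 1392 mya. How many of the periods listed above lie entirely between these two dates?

0

Checking each listed span, none has both start < 1392 Ma and end > 1155 Ma — every period straddles one of the two dates or lies outside them — so the count is 0.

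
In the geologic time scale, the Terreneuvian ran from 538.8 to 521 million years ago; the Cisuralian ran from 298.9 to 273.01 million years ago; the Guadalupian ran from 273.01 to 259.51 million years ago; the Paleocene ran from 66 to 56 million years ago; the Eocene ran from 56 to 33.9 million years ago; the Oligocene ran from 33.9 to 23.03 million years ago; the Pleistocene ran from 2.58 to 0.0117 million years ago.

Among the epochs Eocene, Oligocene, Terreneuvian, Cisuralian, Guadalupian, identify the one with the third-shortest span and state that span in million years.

Start − end for each: Eocene 56 − 33.9 = 22.1; Oligocene 33.9 − 23.03 = 10.87; Terreneuvian 538.8 − 521 = 17.8; Cisuralian 298.9 − 273.01 = 25.89; Guadalupian 273.01 − 259.51 = 13.5.
Ranking these from shortest: Oligocene < Guadalupian < Terreneuvian < Eocene < Cisuralian.
Position 3 in that ranking is Terreneuvian, which lasted 17.8 Myr.

Terreneuvian, 17.8 million years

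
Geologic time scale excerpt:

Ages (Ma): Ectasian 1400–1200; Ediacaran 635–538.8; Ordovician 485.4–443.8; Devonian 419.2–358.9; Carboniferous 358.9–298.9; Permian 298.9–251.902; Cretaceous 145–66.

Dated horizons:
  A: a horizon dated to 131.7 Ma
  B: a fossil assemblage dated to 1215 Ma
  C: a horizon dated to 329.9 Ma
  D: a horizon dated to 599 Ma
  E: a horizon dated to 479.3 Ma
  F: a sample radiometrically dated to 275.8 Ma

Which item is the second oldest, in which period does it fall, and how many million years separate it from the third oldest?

D, in the Ediacaran; 119.7 million years to E

Sorted oldest-first by Ma: B (1215), D (599), E (479.3), C (329.9), F (275.8), A (131.7).
The second oldest is D at 599 Ma, which lies in 635–538.8 Ma: the Ediacaran.
The third oldest is E at 479.3 Ma; separation = |599 − 479.3| = 119.7 Myr.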